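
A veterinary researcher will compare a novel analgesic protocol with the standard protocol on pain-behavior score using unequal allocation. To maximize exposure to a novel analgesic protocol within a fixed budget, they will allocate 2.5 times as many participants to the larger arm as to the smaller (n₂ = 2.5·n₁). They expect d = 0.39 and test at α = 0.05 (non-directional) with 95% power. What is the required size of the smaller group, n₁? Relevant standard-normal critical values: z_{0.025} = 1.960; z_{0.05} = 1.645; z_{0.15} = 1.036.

n₁ = 120

With allocation ratio k = n₂/n₁ = 2.5, Var(x̄₁−x̄₂) = σ²(1/n₁ + 1/(k·n₁)) = σ²·(k+1)/(k·n₁).
So n₁ = (1 + 1/k)·((z_{α/2} + z_β)/d)² = 1.400 × (3.605/0.39)².
n₁ = 1.400 × 85.44 = 119.6.
Round up: n₁ = 120, giving n₂ = 2.5 × 120 = 300.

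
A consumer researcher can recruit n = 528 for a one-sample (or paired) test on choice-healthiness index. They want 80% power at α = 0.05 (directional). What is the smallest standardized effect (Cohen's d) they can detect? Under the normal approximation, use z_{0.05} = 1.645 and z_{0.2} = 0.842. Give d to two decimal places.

d_min ≈ 0.11

For a single sample (or paired design) of n = 528: d_min = (z_{α} + z_β)/√n.
z-sum = 1.645 + 0.842 = 2.487.
d_min = 2.487 / √528 = 2.487 / 22.978 = 0.108.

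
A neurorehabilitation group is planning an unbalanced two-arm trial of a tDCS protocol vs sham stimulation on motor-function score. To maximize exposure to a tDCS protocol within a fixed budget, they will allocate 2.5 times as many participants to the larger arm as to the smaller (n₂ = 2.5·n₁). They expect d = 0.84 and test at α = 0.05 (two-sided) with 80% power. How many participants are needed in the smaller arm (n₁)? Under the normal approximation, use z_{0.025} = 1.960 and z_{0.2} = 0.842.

n₁ = 16

With allocation ratio k = n₂/n₁ = 2.5, Var(x̄₁−x̄₂) = σ²(1/n₁ + 1/(k·n₁)) = σ²·(k+1)/(k·n₁).
So n₁ = (1 + 1/k)·((z_{α/2} + z_β)/d)² = 1.400 × (2.802/0.84)².
n₁ = 1.400 × 11.13 = 15.6.
Round up: n₁ = 16, giving n₂ = 2.5 × 16 = 40.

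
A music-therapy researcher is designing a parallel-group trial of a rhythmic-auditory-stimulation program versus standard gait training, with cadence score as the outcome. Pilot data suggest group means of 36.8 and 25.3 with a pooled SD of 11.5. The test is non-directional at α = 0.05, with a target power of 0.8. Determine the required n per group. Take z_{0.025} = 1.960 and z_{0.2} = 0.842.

Cohen's d = |M₁ − M₂| / SD_pooled = |36.8 − 25.3| / 11.5 = 11.5 / 11.5 = 1.000.
For two independent groups with equal n: n = 2·((z_{α/2} + z_β) / d)².
z_{α/2} + z_β = 1.960 + 0.842 = 2.802.
n = 2 × (2.802 / 1.000)² = 2 × 2.802² = 2 × 7.85 = 15.7.
Round up to the next whole participant.

n = 16 per group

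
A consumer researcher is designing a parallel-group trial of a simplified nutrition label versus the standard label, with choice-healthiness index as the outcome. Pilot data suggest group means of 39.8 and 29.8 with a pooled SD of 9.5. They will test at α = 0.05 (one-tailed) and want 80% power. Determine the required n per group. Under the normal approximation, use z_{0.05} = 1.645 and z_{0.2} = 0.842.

Cohen's d = |M₁ − M₂| / SD_pooled = |39.8 − 29.8| / 9.5 = 10.0 / 9.5 = 1.053.
For two independent groups with equal n: n = 2·((z_{α} + z_β) / d)².
z_{α} + z_β = 1.645 + 0.842 = 2.487.
n = 2 × (2.487 / 1.053)² = 2 × 2.362² = 2 × 5.58 = 11.2.
Round up to the next whole participant.

n = 12 per group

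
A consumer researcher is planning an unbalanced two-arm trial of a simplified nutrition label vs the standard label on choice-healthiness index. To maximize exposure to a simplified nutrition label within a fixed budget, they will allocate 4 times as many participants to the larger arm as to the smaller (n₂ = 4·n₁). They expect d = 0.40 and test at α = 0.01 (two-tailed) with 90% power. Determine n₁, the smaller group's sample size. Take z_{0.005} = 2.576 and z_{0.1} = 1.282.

With allocation ratio k = n₂/n₁ = 4, Var(x̄₁−x̄₂) = σ²(1/n₁ + 1/(k·n₁)) = σ²·(k+1)/(k·n₁).
So n₁ = (1 + 1/k)·((z_{α/2} + z_β)/d)² = 1.250 × (3.858/0.40)².
n₁ = 1.250 × 93.03 = 116.3.
Round up: n₁ = 117, giving n₂ = 4 × 117 = 468.

n₁ = 117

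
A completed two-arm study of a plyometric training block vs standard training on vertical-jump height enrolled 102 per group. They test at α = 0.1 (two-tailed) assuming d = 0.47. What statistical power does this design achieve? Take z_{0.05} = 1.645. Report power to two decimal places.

power ≈ 0.96

For two equal groups, power = Φ(d·√(n/2) − z_{α/2}).
d·√(n/2) = 0.47 × √(102/2) = 0.47 × 7.141 = 3.356.
z_β = 3.356 − 1.645 = 1.711.
Power = Φ(1.711) = 0.957.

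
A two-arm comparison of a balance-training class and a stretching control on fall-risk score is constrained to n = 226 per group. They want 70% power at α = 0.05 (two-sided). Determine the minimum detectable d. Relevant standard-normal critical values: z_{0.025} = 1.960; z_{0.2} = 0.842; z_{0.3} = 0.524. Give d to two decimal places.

d_min ≈ 0.23

For two independent groups of n = 226 each: d_min = (z_{α/2} + z_β)·√(2/n).
z-sum = 1.960 + 0.524 = 2.484.
d_min = 2.484 × √(2/226) = 2.484 × 0.0941 = 0.234.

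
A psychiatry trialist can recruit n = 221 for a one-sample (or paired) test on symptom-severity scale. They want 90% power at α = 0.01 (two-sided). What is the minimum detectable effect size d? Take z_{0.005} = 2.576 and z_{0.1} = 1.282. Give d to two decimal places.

d_min ≈ 0.26

For a single sample (or paired design) of n = 221: d_min = (z_{α/2} + z_β)/√n.
z-sum = 2.576 + 1.282 = 3.858.
d_min = 3.858 / √221 = 3.858 / 14.866 = 0.260.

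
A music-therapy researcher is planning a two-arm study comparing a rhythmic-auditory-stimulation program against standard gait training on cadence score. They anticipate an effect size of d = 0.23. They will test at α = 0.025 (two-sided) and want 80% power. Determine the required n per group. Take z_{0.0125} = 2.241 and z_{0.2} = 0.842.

n = 360 per group

For two independent groups with equal n: n = 2·((z_{α/2} + z_β) / d)².
z_{α/2} + z_β = 2.241 + 0.842 = 3.083.
n = 2 × (3.083 / 0.23)² = 2 × 13.404² = 2 × 179.68 = 359.4.
Round up to the next whole participant.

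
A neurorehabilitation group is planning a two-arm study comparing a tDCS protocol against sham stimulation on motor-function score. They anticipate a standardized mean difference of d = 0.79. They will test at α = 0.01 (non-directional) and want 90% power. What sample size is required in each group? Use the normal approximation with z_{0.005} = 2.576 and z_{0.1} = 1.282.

For two independent groups with equal n: n = 2·((z_{α/2} + z_β) / d)².
z_{α/2} + z_β = 2.576 + 1.282 = 3.858.
n = 2 × (3.858 / 0.79)² = 2 × 4.884² = 2 × 23.85 = 47.7.
Round up to the next whole participant.

n = 48 per group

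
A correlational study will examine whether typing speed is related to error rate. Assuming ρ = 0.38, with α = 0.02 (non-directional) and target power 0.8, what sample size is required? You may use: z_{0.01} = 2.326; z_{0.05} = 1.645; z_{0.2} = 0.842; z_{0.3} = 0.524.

Fisher's z: C = ½·ln((1+r)/(1−r)) = ½·ln(2.2258) = 0.4001.
n = ((z_{α/2} + z_β)/C)² + 3.
(2.326 + 0.842) / 0.4001 = 3.168 / 0.4001 = 7.918.
n = 7.918² + 3 = 62.70 + 3 = 65.7.
Round up.

n = 66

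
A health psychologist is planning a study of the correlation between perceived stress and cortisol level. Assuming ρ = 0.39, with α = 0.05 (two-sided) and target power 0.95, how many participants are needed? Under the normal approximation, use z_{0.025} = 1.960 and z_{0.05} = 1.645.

Fisher's z: C = ½·ln((1+r)/(1−r)) = ½·ln(2.2787) = 0.4118.
n = ((z_{α/2} + z_β)/C)² + 3.
(1.960 + 1.645) / 0.4118 = 3.605 / 0.4118 = 8.754.
n = 8.754² + 3 = 76.64 + 3 = 79.6.
Round up.

n = 80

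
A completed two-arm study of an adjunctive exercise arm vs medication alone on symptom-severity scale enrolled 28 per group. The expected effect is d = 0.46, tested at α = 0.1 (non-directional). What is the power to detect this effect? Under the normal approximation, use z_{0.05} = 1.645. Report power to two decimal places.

For two equal groups, power = Φ(d·√(n/2) − z_{α/2}).
d·√(n/2) = 0.46 × √(28/2) = 0.46 × 3.742 = 1.721.
z_β = 1.721 − 1.645 = 0.076.
Power = Φ(0.076) = 0.530.

power ≈ 0.53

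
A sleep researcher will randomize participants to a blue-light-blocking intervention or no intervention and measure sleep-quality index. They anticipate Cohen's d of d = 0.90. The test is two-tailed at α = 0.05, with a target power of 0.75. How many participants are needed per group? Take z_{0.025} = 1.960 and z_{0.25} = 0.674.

For two independent groups with equal n: n = 2·((z_{α/2} + z_β) / d)².
z_{α/2} + z_β = 1.960 + 0.674 = 2.634.
n = 2 × (2.634 / 0.90)² = 2 × 2.927² = 2 × 8.57 = 17.1.
Round up to the next whole participant.

n = 18 per group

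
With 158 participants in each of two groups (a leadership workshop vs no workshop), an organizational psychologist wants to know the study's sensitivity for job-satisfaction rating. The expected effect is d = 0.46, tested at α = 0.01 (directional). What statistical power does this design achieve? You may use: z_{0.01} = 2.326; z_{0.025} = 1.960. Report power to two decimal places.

For two equal groups, power = Φ(d·√(n/2) − z_{α}).
d·√(n/2) = 0.46 × √(158/2) = 0.46 × 8.888 = 4.089.
z_β = 4.089 − 2.326 = 1.763.
Power = Φ(1.763) = 0.961.

power ≈ 0.96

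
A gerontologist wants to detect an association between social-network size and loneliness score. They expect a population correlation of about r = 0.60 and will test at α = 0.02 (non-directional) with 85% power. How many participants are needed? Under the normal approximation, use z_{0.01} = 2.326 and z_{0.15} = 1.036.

n = 27

Fisher's z: C = ½·ln((1+r)/(1−r)) = ½·ln(4.0000) = 0.6931.
n = ((z_{α/2} + z_β)/C)² + 3.
(2.326 + 1.036) / 0.6931 = 3.362 / 0.6931 = 4.851.
n = 4.851² + 3 = 23.53 + 3 = 26.5.
Round up.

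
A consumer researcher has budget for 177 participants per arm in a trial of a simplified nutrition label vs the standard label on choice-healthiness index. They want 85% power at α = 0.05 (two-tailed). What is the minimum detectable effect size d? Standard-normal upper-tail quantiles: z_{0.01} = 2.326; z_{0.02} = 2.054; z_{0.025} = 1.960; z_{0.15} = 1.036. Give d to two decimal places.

For two independent groups of n = 177 each: d_min = (z_{α/2} + z_β)·√(2/n).
z-sum = 1.960 + 1.036 = 2.996.
d_min = 2.996 × √(2/177) = 2.996 × 0.1063 = 0.318.

d_min ≈ 0.32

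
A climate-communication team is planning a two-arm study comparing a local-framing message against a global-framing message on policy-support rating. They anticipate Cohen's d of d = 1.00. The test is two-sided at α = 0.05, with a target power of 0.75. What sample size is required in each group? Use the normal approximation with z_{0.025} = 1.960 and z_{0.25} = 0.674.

For two independent groups with equal n: n = 2·((z_{α/2} + z_β) / d)².
z_{α/2} + z_β = 1.960 + 0.674 = 2.634.
n = 2 × (2.634 / 1.00)² = 2 × 2.634² = 2 × 6.94 = 13.9.
Round up to the next whole participant.

n = 14 per group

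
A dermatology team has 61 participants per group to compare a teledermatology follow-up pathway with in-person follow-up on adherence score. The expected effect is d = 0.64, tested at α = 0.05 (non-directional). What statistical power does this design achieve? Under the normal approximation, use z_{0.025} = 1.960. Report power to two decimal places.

power ≈ 0.94

For two equal groups, power = Φ(d·√(n/2) − z_{α/2}).
d·√(n/2) = 0.64 × √(61/2) = 0.64 × 5.523 = 3.535.
z_β = 3.535 − 1.960 = 1.575.
Power = Φ(1.575) = 0.942.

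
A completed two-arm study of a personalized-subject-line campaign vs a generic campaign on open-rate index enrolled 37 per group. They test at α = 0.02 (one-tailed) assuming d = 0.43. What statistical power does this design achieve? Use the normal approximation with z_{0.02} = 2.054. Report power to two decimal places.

power ≈ 0.42

For two equal groups, power = Φ(d·√(n/2) − z_{α}).
d·√(n/2) = 0.43 × √(37/2) = 0.43 × 4.301 = 1.849.
z_β = 1.849 − 2.054 = -0.205.
Power = Φ(-0.205) = 0.419.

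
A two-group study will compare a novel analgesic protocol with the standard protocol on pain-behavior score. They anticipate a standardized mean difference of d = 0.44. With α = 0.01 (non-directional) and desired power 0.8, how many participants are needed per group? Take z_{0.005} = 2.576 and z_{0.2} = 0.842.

For two independent groups with equal n: n = 2·((z_{α/2} + z_β) / d)².
z_{α/2} + z_β = 2.576 + 0.842 = 3.418.
n = 2 × (3.418 / 0.44)² = 2 × 7.768² = 2 × 60.34 = 120.7.
Round up to the next whole participant.

n = 121 per group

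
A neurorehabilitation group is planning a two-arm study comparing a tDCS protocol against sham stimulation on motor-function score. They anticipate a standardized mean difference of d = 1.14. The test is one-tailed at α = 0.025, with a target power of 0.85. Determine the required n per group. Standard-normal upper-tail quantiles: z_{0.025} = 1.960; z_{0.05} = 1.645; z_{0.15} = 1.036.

n = 14 per group

For two independent groups with equal n: n = 2·((z_{α} + z_β) / d)².
z_{α} + z_β = 1.960 + 1.036 = 2.996.
n = 2 × (2.996 / 1.14)² = 2 × 2.628² = 2 × 6.91 = 13.8.
Round up to the next whole participant.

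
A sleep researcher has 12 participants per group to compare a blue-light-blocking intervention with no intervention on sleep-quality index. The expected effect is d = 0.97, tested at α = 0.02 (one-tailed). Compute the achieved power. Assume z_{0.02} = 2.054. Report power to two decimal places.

For two equal groups, power = Φ(d·√(n/2) − z_{α}).
d·√(n/2) = 0.97 × √(12/2) = 0.97 × 2.449 = 2.376.
z_β = 2.376 − 2.054 = 0.322.
Power = Φ(0.322) = 0.626.

power ≈ 0.63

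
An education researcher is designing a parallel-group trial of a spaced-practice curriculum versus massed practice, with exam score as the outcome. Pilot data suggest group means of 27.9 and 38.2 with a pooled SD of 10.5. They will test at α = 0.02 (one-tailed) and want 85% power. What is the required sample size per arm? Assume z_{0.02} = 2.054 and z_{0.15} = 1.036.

n = 20 per group

Cohen's d = |M₁ − M₂| / SD_pooled = |27.9 − 38.2| / 10.5 = 10.3 / 10.5 = 0.981.
For two independent groups with equal n: n = 2·((z_{α} + z_β) / d)².
z_{α} + z_β = 2.054 + 1.036 = 3.090.
n = 2 × (3.090 / 0.981)² = 2 × 3.150² = 2 × 9.92 = 19.8.
Round up to the next whole participant.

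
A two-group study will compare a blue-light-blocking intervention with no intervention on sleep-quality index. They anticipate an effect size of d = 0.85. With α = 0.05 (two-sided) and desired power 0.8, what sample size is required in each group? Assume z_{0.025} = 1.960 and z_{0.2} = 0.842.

n = 22 per group

For two independent groups with equal n: n = 2·((z_{α/2} + z_β) / d)².
z_{α/2} + z_β = 1.960 + 0.842 = 2.802.
n = 2 × (2.802 / 0.85)² = 2 × 3.296² = 2 × 10.87 = 21.7.
Round up to the next whole participant.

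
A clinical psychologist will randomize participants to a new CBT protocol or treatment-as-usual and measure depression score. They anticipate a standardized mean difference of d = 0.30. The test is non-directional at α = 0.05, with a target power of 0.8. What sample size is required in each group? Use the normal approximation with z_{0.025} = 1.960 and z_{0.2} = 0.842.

For two independent groups with equal n: n = 2·((z_{α/2} + z_β) / d)².
z_{α/2} + z_β = 1.960 + 0.842 = 2.802.
n = 2 × (2.802 / 0.30)² = 2 × 9.340² = 2 × 87.24 = 174.5.
Round up to the next whole participant.

n = 175 per group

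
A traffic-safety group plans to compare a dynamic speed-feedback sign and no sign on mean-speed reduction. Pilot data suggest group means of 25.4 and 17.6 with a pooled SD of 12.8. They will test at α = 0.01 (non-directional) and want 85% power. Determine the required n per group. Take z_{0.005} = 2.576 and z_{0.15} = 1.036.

Cohen's d = |M₁ − M₂| / SD_pooled = |25.4 − 17.6| / 12.8 = 7.8 / 12.8 = 0.609.
For two independent groups with equal n: n = 2·((z_{α/2} + z_β) / d)².
z_{α/2} + z_β = 2.576 + 1.036 = 3.612.
n = 2 × (3.612 / 0.609)² = 2 × 5.931² = 2 × 35.18 = 70.4.
Round up to the next whole participant.

n = 71 per group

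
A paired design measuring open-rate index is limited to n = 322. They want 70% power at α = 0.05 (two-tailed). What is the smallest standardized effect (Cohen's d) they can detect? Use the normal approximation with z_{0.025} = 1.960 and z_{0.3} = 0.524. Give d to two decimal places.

For a single sample (or paired design) of n = 322: d_min = (z_{α/2} + z_β)/√n.
z-sum = 1.960 + 0.524 = 2.484.
d_min = 2.484 / √322 = 2.484 / 17.944 = 0.138.

d_min ≈ 0.14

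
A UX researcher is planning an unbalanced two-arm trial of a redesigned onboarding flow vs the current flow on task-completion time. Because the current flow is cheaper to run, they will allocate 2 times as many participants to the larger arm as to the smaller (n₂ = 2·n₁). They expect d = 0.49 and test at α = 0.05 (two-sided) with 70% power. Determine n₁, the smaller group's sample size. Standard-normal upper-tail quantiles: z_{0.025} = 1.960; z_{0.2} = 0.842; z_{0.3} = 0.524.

n₁ = 39

With allocation ratio k = n₂/n₁ = 2, Var(x̄₁−x̄₂) = σ²(1/n₁ + 1/(k·n₁)) = σ²·(k+1)/(k·n₁).
So n₁ = (1 + 1/k)·((z_{α/2} + z_β)/d)² = 1.500 × (2.484/0.49)².
n₁ = 1.500 × 25.70 = 38.5.
Round up: n₁ = 39, giving n₂ = 2 × 39 = 78.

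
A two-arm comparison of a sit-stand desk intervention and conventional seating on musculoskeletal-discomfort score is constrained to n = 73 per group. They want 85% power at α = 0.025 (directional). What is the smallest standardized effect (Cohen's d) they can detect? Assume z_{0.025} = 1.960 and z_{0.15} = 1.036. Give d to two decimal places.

d_min ≈ 0.50

For two independent groups of n = 73 each: d_min = (z_{α} + z_β)·√(2/n).
z-sum = 1.960 + 1.036 = 2.996.
d_min = 2.996 × √(2/73) = 2.996 × 0.1655 = 0.496.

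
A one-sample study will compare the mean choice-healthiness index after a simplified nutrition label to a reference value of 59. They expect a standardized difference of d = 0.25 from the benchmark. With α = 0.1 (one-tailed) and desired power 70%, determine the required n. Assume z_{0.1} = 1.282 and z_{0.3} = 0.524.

n = 53

For a one-sample test: n = ((z_{α} + z_β) / d)².
z_{α} + z_β = 1.282 + 0.524 = 1.806.
n = (1.806 / 0.25)² = 7.224² = 52.19.
Round up.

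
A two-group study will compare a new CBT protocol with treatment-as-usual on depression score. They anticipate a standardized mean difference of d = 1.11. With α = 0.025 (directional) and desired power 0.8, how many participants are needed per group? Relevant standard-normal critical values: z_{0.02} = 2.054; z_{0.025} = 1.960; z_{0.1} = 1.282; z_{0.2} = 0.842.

n = 13 per group

For two independent groups with equal n: n = 2·((z_{α} + z_β) / d)².
z_{α} + z_β = 1.960 + 0.842 = 2.802.
n = 2 × (2.802 / 1.11)² = 2 × 2.524² = 2 × 6.37 = 12.7.
Round up to the next whole participant.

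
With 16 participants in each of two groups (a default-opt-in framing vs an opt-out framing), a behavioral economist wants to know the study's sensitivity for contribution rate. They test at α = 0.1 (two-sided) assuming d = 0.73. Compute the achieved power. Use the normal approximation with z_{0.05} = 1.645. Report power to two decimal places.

power ≈ 0.66

For two equal groups, power = Φ(d·√(n/2) − z_{α/2}).
d·√(n/2) = 0.73 × √(16/2) = 0.73 × 2.828 = 2.065.
z_β = 2.065 − 1.645 = 0.420.
Power = Φ(0.420) = 0.663.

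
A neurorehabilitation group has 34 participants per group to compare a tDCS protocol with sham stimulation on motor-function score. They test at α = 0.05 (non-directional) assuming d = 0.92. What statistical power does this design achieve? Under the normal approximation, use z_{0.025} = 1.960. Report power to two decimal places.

For two equal groups, power = Φ(d·√(n/2) − z_{α/2}).
d·√(n/2) = 0.92 × √(34/2) = 0.92 × 4.123 = 3.793.
z_β = 3.793 − 1.960 = 1.833.
Power = Φ(1.833) = 0.967.

power ≈ 0.97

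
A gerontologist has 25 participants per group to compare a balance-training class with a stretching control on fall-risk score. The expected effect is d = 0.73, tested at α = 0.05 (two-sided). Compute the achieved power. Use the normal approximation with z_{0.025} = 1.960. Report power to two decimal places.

For two equal groups, power = Φ(d·√(n/2) − z_{α/2}).
d·√(n/2) = 0.73 × √(25/2) = 0.73 × 3.536 = 2.581.
z_β = 2.581 − 1.960 = 0.621.
Power = Φ(0.621) = 0.733.

power ≈ 0.73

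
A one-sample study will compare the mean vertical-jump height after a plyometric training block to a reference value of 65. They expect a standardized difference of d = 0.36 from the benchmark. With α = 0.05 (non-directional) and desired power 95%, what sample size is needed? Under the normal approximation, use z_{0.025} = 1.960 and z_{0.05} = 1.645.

n = 101

For a one-sample test: n = ((z_{α/2} + z_β) / d)².
z_{α/2} + z_β = 1.960 + 1.645 = 3.605.
n = (3.605 / 0.36)² = 10.014² = 100.28.
Round up.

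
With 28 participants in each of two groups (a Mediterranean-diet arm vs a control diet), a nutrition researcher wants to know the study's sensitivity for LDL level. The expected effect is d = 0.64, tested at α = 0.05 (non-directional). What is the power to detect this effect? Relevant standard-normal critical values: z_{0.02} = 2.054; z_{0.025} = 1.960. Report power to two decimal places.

power ≈ 0.67

For two equal groups, power = Φ(d·√(n/2) − z_{α/2}).
d·√(n/2) = 0.64 × √(28/2) = 0.64 × 3.742 = 2.395.
z_β = 2.395 − 1.960 = 0.435.
Power = Φ(0.435) = 0.668.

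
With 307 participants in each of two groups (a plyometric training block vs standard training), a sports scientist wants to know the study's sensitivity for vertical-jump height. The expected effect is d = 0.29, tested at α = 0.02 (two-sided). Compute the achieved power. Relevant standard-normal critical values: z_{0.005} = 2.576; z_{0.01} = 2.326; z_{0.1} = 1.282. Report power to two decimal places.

For two equal groups, power = Φ(d·√(n/2) − z_{α/2}).
d·√(n/2) = 0.29 × √(307/2) = 0.29 × 12.390 = 3.593.
z_β = 3.593 − 2.326 = 1.267.
Power = Φ(1.267) = 0.897.

power ≈ 0.90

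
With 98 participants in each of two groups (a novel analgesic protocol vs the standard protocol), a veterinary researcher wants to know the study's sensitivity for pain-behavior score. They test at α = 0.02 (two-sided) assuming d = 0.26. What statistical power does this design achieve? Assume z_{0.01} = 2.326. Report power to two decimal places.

For two equal groups, power = Φ(d·√(n/2) − z_{α/2}).
d·√(n/2) = 0.26 × √(98/2) = 0.26 × 7.000 = 1.820.
z_β = 1.820 − 2.326 = -0.506.
Power = Φ(-0.506) = 0.306.

power ≈ 0.31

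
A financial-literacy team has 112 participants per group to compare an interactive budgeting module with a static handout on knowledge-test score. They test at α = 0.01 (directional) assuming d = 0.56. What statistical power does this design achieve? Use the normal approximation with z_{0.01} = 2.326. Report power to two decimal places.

power ≈ 0.97

For two equal groups, power = Φ(d·√(n/2) − z_{α}).
d·√(n/2) = 0.56 × √(112/2) = 0.56 × 7.483 = 4.191.
z_β = 4.191 − 2.326 = 1.865.
Power = Φ(1.865) = 0.969.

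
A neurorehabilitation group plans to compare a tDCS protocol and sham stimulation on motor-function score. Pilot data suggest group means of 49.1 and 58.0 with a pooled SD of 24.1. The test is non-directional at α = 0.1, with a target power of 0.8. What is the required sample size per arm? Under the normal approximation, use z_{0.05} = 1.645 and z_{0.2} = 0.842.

n = 91 per group

Cohen's d = |M₁ − M₂| / SD_pooled = |49.1 − 58.0| / 24.1 = 8.9 / 24.1 = 0.369.
For two independent groups with equal n: n = 2·((z_{α/2} + z_β) / d)².
z_{α/2} + z_β = 1.645 + 0.842 = 2.487.
n = 2 × (2.487 / 0.369)² = 2 × 6.740² = 2 × 45.43 = 90.9.
Round up to the next whole participant.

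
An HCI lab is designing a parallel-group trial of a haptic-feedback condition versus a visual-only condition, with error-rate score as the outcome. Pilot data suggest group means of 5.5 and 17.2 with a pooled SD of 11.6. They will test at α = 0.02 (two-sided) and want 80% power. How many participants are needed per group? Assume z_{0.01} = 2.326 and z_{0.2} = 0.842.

n = 20 per group

Cohen's d = |M₁ − M₂| / SD_pooled = |5.5 − 17.2| / 11.6 = 11.7 / 11.6 = 1.009.
For two independent groups with equal n: n = 2·((z_{α/2} + z_β) / d)².
z_{α/2} + z_β = 2.326 + 0.842 = 3.168.
n = 2 × (3.168 / 1.009)² = 2 × 3.140² = 2 × 9.86 = 19.7.
Round up to the next whole participant.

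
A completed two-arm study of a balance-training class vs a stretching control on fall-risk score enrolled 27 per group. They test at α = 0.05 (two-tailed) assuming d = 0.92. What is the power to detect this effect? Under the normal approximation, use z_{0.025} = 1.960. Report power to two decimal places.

For two equal groups, power = Φ(d·√(n/2) − z_{α/2}).
d·√(n/2) = 0.92 × √(27/2) = 0.92 × 3.674 = 3.380.
z_β = 3.380 − 1.960 = 1.420.
Power = Φ(1.420) = 0.922.

power ≈ 0.92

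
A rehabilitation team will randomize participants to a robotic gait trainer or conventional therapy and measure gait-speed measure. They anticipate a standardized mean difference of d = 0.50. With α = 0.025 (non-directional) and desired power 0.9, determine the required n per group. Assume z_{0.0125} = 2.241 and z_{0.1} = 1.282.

For two independent groups with equal n: n = 2·((z_{α/2} + z_β) / d)².
z_{α/2} + z_β = 2.241 + 1.282 = 3.523.
n = 2 × (3.523 / 0.50)² = 2 × 7.046² = 2 × 49.65 = 99.3.
Round up to the next whole participant.

n = 100 per group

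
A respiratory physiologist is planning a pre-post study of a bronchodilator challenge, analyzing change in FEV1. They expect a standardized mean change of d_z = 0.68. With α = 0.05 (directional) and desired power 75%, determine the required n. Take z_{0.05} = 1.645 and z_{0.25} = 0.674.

n = 12 pairs

For a paired (one-sample on differences) test: n = ((z_{α} + z_β) / d)².
z_{α} + z_β = 1.645 + 0.674 = 2.319.
n = (2.319 / 0.68)² = 3.410² = 11.63.
Round up.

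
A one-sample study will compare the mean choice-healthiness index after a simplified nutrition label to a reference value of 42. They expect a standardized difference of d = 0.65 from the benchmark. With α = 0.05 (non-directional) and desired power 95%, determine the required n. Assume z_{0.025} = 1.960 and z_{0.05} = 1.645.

n = 31

For a one-sample test: n = ((z_{α/2} + z_β) / d)².
z_{α/2} + z_β = 1.960 + 1.645 = 3.605.
n = (3.605 / 0.65)² = 5.546² = 30.76.
Round up.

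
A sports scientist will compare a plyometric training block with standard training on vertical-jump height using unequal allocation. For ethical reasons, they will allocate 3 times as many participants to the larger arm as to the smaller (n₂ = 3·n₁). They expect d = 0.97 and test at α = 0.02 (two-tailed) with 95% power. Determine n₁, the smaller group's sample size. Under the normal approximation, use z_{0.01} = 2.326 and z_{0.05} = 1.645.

With allocation ratio k = n₂/n₁ = 3, Var(x̄₁−x̄₂) = σ²(1/n₁ + 1/(k·n₁)) = σ²·(k+1)/(k·n₁).
So n₁ = (1 + 1/k)·((z_{α/2} + z_β)/d)² = 1.333 × (3.971/0.97)².
n₁ = 1.333 × 16.76 = 22.3.
Round up: n₁ = 23, giving n₂ = 3 × 23 = 69.

n₁ = 23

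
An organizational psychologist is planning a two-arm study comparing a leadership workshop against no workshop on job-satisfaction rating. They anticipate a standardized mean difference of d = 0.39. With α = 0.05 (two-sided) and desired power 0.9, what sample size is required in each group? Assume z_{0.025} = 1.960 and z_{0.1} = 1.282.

n = 139 per group

For two independent groups with equal n: n = 2·((z_{α/2} + z_β) / d)².
z_{α/2} + z_β = 1.960 + 1.282 = 3.242.
n = 2 × (3.242 / 0.39)² = 2 × 8.313² = 2 × 69.10 = 138.2.
Round up to the next whole participant.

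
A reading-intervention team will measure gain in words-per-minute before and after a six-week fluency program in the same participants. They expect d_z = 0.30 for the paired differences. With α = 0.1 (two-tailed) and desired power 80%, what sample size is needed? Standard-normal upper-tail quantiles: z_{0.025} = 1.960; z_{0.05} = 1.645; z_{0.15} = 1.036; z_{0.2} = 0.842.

n = 69 pairs

For a paired (one-sample on differences) test: n = ((z_{α/2} + z_β) / d)².
z_{α/2} + z_β = 1.645 + 0.842 = 2.487.
n = (2.487 / 0.30)² = 8.290² = 68.72.
Round up.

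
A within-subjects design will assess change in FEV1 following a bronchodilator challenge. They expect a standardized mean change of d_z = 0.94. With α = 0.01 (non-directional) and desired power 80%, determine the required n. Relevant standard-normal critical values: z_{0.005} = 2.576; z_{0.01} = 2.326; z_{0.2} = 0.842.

n = 14 pairs

For a paired (one-sample on differences) test: n = ((z_{α/2} + z_β) / d)².
z_{α/2} + z_β = 2.576 + 0.842 = 3.418.
n = (3.418 / 0.94)² = 3.636² = 13.22.
Round up.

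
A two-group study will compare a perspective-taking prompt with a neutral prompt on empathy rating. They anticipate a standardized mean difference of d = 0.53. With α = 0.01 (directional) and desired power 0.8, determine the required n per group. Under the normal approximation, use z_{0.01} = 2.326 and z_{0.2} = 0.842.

For two independent groups with equal n: n = 2·((z_{α} + z_β) / d)².
z_{α} + z_β = 2.326 + 0.842 = 3.168.
n = 2 × (3.168 / 0.53)² = 2 × 5.977² = 2 × 35.73 = 71.5.
Round up to the next whole participant.

n = 72 per group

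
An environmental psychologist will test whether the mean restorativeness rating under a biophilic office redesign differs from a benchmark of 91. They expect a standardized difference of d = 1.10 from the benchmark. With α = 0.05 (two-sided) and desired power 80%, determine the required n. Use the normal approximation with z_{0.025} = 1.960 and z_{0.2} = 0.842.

n = 7

For a one-sample test: n = ((z_{α/2} + z_β) / d)².
z_{α/2} + z_β = 1.960 + 0.842 = 2.802.
n = (2.802 / 1.10)² = 2.547² = 6.49.
Round up.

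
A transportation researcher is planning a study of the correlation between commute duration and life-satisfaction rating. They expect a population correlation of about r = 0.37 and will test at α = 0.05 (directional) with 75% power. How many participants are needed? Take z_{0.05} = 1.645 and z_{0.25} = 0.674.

Fisher's z: C = ½·ln((1+r)/(1−r)) = ½·ln(2.1746) = 0.3884.
n = ((z_{α} + z_β)/C)² + 3.
(1.645 + 0.674) / 0.3884 = 2.319 / 0.3884 = 5.971.
n = 5.971² + 3 = 35.65 + 3 = 38.6.
Round up.

n = 39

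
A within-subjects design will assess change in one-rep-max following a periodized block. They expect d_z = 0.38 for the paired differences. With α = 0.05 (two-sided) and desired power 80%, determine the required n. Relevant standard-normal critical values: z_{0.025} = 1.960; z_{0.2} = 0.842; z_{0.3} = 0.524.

n = 55 pairs

For a paired (one-sample on differences) test: n = ((z_{α/2} + z_β) / d)².
z_{α/2} + z_β = 1.960 + 0.842 = 2.802.
n = (2.802 / 0.38)² = 7.374² = 54.37.
Round up.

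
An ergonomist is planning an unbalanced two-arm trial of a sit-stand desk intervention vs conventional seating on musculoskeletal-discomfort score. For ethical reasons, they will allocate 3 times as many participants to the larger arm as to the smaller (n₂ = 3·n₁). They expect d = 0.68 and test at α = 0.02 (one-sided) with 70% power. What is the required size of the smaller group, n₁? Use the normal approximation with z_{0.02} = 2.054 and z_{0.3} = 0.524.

With allocation ratio k = n₂/n₁ = 3, Var(x̄₁−x̄₂) = σ²(1/n₁ + 1/(k·n₁)) = σ²·(k+1)/(k·n₁).
So n₁ = (1 + 1/k)·((z_{α} + z_β)/d)² = 1.333 × (2.578/0.68)².
n₁ = 1.333 × 14.37 = 19.2.
Round up: n₁ = 20, giving n₂ = 3 × 20 = 60.

n₁ = 20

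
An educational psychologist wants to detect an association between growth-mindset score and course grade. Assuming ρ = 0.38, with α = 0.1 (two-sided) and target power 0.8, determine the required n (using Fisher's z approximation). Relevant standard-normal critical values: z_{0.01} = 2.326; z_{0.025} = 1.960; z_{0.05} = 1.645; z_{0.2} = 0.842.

Fisher's z: C = ½·ln((1+r)/(1−r)) = ½·ln(2.2258) = 0.4001.
n = ((z_{α/2} + z_β)/C)² + 3.
(1.645 + 0.842) / 0.4001 = 2.487 / 0.4001 = 6.216.
n = 6.216² + 3 = 38.64 + 3 = 41.6.
Round up.

n = 42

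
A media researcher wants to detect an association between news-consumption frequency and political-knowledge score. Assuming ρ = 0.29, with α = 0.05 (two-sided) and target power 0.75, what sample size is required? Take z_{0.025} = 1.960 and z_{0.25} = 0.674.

n = 81

Fisher's z: C = ½·ln((1+r)/(1−r)) = ½·ln(1.8169) = 0.2986.
n = ((z_{α/2} + z_β)/C)² + 3.
(1.960 + 0.674) / 0.2986 = 2.634 / 0.2986 = 8.821.
n = 8.821² + 3 = 77.81 + 3 = 80.8.
Round up.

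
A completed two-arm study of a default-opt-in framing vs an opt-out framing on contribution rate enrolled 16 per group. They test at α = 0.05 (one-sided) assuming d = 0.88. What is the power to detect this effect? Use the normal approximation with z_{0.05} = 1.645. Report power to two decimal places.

For two equal groups, power = Φ(d·√(n/2) − z_{α}).
d·√(n/2) = 0.88 × √(16/2) = 0.88 × 2.828 = 2.489.
z_β = 2.489 − 1.645 = 0.844.
Power = Φ(0.844) = 0.801.

power ≈ 0.80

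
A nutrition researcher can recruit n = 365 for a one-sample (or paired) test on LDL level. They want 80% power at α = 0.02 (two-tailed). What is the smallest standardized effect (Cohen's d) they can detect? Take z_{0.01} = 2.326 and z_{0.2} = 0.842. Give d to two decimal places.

For a single sample (or paired design) of n = 365: d_min = (z_{α/2} + z_β)/√n.
z-sum = 2.326 + 0.842 = 3.168.
d_min = 3.168 / √365 = 3.168 / 19.105 = 0.166.

d_min ≈ 0.17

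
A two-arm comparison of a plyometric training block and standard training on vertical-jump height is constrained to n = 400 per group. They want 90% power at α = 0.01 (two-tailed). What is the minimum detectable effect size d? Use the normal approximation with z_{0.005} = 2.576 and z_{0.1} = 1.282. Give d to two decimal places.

d_min ≈ 0.27

For two independent groups of n = 400 each: d_min = (z_{α/2} + z_β)·√(2/n).
z-sum = 2.576 + 1.282 = 3.858.
d_min = 3.858 × √(2/400) = 3.858 × 0.0707 = 0.273.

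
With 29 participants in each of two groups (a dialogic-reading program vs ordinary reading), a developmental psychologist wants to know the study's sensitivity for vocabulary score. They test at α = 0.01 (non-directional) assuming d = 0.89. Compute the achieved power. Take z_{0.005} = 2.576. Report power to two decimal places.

For two equal groups, power = Φ(d·√(n/2) − z_{α/2}).
d·√(n/2) = 0.89 × √(29/2) = 0.89 × 3.808 = 3.389.
z_β = 3.389 − 2.576 = 0.813.
Power = Φ(0.813) = 0.792.

power ≈ 0.79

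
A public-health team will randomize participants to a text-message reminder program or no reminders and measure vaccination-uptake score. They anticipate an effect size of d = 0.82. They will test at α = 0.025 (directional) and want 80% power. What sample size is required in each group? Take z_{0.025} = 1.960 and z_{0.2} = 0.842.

For two independent groups with equal n: n = 2·((z_{α} + z_β) / d)².
z_{α} + z_β = 1.960 + 0.842 = 2.802.
n = 2 × (2.802 / 0.82)² = 2 × 3.417² = 2 × 11.68 = 23.4.
Round up to the next whole participant.

n = 24 per group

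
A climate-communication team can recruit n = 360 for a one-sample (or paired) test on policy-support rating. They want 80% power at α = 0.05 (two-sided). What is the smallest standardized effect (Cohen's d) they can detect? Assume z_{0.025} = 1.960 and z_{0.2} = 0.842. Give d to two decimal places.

d_min ≈ 0.15

For a single sample (or paired design) of n = 360: d_min = (z_{α/2} + z_β)/√n.
z-sum = 1.960 + 0.842 = 2.802.
d_min = 2.802 / √360 = 2.802 / 18.974 = 0.148.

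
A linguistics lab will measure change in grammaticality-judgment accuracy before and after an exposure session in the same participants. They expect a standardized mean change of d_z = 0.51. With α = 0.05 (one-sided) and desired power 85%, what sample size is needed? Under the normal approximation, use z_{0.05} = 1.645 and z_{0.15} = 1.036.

For a paired (one-sample on differences) test: n = ((z_{α} + z_β) / d)².
z_{α} + z_β = 1.645 + 1.036 = 2.681.
n = (2.681 / 0.51)² = 5.257² = 27.63.
Round up.

n = 28 pairs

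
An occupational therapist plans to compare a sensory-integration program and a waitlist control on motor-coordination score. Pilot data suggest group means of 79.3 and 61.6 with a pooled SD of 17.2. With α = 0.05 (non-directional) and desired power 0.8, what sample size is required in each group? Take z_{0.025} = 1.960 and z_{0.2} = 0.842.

n = 15 per group

Cohen's d = |M₁ − M₂| / SD_pooled = |79.3 − 61.6| / 17.2 = 17.7 / 17.2 = 1.029.
For two independent groups with equal n: n = 2·((z_{α/2} + z_β) / d)².
z_{α/2} + z_β = 1.960 + 0.842 = 2.802.
n = 2 × (2.802 / 1.029)² = 2 × 2.723² = 2 × 7.41 = 14.8.
Round up to the next whole participant.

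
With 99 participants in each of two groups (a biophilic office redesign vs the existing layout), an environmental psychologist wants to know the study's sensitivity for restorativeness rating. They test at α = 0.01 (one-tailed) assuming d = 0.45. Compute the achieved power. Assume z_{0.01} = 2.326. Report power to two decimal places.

power ≈ 0.80

For two equal groups, power = Φ(d·√(n/2) − z_{α}).
d·√(n/2) = 0.45 × √(99/2) = 0.45 × 7.036 = 3.166.
z_β = 3.166 − 2.326 = 0.840.
Power = Φ(0.840) = 0.800.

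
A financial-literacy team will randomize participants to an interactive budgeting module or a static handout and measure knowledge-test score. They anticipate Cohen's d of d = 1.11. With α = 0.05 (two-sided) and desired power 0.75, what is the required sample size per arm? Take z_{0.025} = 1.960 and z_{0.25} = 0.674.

n = 12 per group

For two independent groups with equal n: n = 2·((z_{α/2} + z_β) / d)².
z_{α/2} + z_β = 1.960 + 0.674 = 2.634.
n = 2 × (2.634 / 1.11)² = 2 × 2.373² = 2 × 5.63 = 11.3.
Round up to the next whole participant.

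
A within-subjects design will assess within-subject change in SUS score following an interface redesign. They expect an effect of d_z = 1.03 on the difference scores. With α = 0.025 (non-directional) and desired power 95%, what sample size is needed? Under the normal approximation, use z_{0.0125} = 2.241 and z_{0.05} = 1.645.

n = 15 pairs

For a paired (one-sample on differences) test: n = ((z_{α/2} + z_β) / d)².
z_{α/2} + z_β = 2.241 + 1.645 = 3.886.
n = (3.886 / 1.03)² = 3.773² = 14.23.
Round up.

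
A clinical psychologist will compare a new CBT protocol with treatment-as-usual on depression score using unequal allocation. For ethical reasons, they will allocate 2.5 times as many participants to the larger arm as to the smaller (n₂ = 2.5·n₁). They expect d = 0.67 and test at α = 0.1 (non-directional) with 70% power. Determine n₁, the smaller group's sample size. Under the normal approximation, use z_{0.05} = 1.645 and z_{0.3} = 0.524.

With allocation ratio k = n₂/n₁ = 2.5, Var(x̄₁−x̄₂) = σ²(1/n₁ + 1/(k·n₁)) = σ²·(k+1)/(k·n₁).
So n₁ = (1 + 1/k)·((z_{α/2} + z_β)/d)² = 1.400 × (2.169/0.67)².
n₁ = 1.400 × 10.48 = 14.7.
Round up: n₁ = 15, giving n₂ = ⌈2.5 × 15⌉ = ⌈37.5⌉ = 38.

n₁ = 15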